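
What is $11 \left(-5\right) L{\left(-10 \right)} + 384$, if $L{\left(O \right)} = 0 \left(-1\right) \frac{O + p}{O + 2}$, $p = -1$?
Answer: $384$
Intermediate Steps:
$L{\left(O \right)} = 0$ ($L{\left(O \right)} = 0 \left(-1\right) \frac{O - 1}{O + 2} = 0 \frac{-1 + O}{2 + O} = 0$)
$11 \left(-5\right) L{\left(-10 \right)} + 384 = 11 \left(-5\right) 0 + 384 = \left(-55\right) 0 + 384 = 0 + 384 = 384$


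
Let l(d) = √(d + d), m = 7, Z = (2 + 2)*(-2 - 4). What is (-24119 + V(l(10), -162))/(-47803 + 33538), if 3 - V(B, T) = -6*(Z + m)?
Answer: 24218/14265 ≈ 1.6977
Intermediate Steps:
Z = -24 (Z = 4*(-6) = -24)
l(d) = √2*√d (l(d) = √(2*d) = √2*√d)
V(B, T) = -99 (V(B, T) = 3 - (-6)*(-24 + 7) = 3 - (-6)*(-17) = 3 - 1*102 = 3 - 102 = -99)
(-24119 + V(l(10), -162))/(-47803 + 33538) = (-24119 - 99)/(-47803 + 33538) = -24218/(-14265) = -24218*(-1/14265) = 24218/14265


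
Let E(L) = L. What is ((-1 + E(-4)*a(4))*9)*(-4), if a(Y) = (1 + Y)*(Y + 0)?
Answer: 2916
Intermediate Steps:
a(Y) = Y*(1 + Y) (a(Y) = (1 + Y)*Y = Y*(1 + Y))
((-1 + E(-4)*a(4))*9)*(-4) = ((-1 - 16*(1 + 4))*9)*(-4) = ((-1 - 16*5)*9)*(-4) = ((-1 - 4*20)*9)*(-4) = ((-1 - 80)*9)*(-4) = -81*9*(-4) = -729*(-4) = 2916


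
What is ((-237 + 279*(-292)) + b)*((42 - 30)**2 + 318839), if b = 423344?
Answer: 108977033137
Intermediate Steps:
((-237 + 279*(-292)) + b)*((42 - 30)**2 + 318839) = ((-237 + 279*(-292)) + 423344)*((42 - 30)**2 + 318839) = ((-237 - 81468) + 423344)*(12**2 + 318839) = (-81705 + 423344)*(144 + 318839) = 341639*318983 = 108977033137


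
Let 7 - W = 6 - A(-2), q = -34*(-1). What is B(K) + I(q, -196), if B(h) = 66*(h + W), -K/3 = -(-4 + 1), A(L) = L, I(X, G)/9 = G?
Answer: -2424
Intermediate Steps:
q = 34
I(X, G) = 9*G
W = -1 (W = 7 - (6 - 1*(-2)) = 7 - (6 + 2) = 7 - 1*8 = 7 - 8 = -1)
K = -9 (K = -(-3)*(-4 + 1) = -(-3)*(-3) = -3*3 = -9)
B(h) = -66 + 66*h (B(h) = 66*(h - 1) = 66*(-1 + h) = -66 + 66*h)
B(K) + I(q, -196) = (-66 + 66*(-9)) + 9*(-196) = (-66 - 594) - 1764 = -660 - 1764 = -2424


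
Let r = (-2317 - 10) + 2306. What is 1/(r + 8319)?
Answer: 1/8298 ≈ 0.00012051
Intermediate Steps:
r = -21 (r = -2327 + 2306 = -21)
1/(r + 8319) = 1/(-21 + 8319) = 1/8298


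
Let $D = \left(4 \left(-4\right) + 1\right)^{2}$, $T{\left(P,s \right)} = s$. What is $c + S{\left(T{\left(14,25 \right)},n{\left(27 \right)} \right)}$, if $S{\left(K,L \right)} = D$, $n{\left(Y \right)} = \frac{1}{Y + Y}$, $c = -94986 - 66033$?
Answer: $-160794$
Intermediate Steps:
$c = -161019$ ($c = -94986 - 66033 = -161019$)
$n{\left(Y \right)} = \frac{1}{2 Y}$
$D = 225$ ($D = \left(-16 + 1\right)^{2} = \left(-15\right)^{2} = 225$)
$S{\left(K,L \right)} = 225$
$c + S{\left(T{\left(14,25 \right)},n{\left(27 \right)} \right)} = -161019 + 225 = -160794$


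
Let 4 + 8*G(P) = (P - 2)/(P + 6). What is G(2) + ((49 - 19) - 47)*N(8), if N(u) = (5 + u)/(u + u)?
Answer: -229/16 ≈ -14.313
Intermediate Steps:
N(u) = (5 + u)/(2*u) (N(u) = (5 + u)/((2*u)) = (5 + u)*(1/(2*u)) = (5 + u)/(2*u))
G(P) = -½ + (-2 + P)/(8*(6 + P)) (G(P) = -½ + ((P - 2)/(P + 6))/8 = -½ + ((-2 + P)/(6 + P))/8 = -½ + (-2 + P)/(8*(6 + P)))
G(2) + ((49 - 19) - 47)*N(8) = (-26 - 3*2)/(8*(6 + 2)) + ((49 - 19) - 47)*((½)*(5 + 8)/8) = (⅛)*(-26 - 6)/8 + (30 - 47)*((½)*(⅛)*13) = (⅛)*(⅛)*(-32) - 17*13/16 = -½ - 221/16 = -229/16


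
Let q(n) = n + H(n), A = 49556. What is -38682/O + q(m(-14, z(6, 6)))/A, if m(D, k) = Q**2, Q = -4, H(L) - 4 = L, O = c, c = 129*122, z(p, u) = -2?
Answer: -79848276/32496347 ≈ -2.4571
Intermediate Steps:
c = 15738
O = 15738
H(L) = 4 + L
m(D, k) = 16 (m(D, k) = (-4)**2 = 16)
q(n) = 4 + 2*n (q(n) = n + (4 + n) = 4 + 2*n)
-38682/O + q(m(-14, z(6, 6)))/A = -38682/15738 + (4 + 2*16)/49556 = -38682*1/15738 + (4 + 32)*(1/49556) = -6447/2623 + 36*(1/49556) = -6447/2623 + 9/12389 = -79848276/32496347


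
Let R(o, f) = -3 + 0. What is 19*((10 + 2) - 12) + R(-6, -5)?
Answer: -3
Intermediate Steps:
R(o, f) = -3
19*((10 + 2) - 12) + R(-6, -5) = 19*((10 + 2) - 12) - 3 = 19*(12 - 12) - 3 = 19*0 - 3 = 0 - 3 = -3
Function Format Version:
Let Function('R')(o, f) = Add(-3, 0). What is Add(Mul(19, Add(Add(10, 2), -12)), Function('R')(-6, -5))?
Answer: -3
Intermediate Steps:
Function('R')(o, f) = -3
Add(Mul(19, Add(Add(10, 2), -12)), Function('R')(-6, -5)) = Add(Mul(19, Add(Add(10, 2), -12)), -3) = Add(Mul(19, Add(12, -12)), -3) = Add(Mul(19, 0), -3) = Add(0, -3) = -3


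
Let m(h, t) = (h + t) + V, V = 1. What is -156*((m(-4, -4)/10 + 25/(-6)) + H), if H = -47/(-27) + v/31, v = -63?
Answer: 1122524/1395 ≈ 804.68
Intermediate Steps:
m(h, t) = 1 + h + t (m(h, t) = (h + t) + 1 = 1 + h + t)
H = -244/837 (H = -47/(-27) - 63/31 = -47*(-1/27) - 63*1/31 = 47/27 - 63/31 = -244/837 ≈ -0.29152)
-156*((m(-4, -4)/10 + 25/(-6)) + H) = -156*(((1 - 4 - 4)/10 + 25/(-6)) - 244/837) = -156*((-7*1/10 + 25*(-1/6)) - 244/837) = -156*((-7/10 - 25/6) - 244/837) = -156*(-73/15 - 244/837) = -156*(-21587/4185) = 1122524/1395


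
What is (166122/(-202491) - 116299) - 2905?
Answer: -2681989254/22499 ≈ -1.1920e+5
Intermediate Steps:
(166122/(-202491) - 116299) - 2905 = (166122*(-1/202491) - 116299) - 2905 = (-18458/22499 - 116299) - 2905 = -2616629659/22499 - 2905 = -2681989254/22499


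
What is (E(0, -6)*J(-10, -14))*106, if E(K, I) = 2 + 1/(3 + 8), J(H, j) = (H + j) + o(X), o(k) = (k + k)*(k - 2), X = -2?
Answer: -19504/11 ≈ -1773.1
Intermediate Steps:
o(k) = 2*k*(-2 + k) (o(k) = (2*k)*(-2 + k) = 2*k*(-2 + k))
J(H, j) = 16 + H + j (J(H, j) = (H + j) + 2*(-2)*(-2 - 2) = (H + j) + 2*(-2)*(-4) = (H + j) + 16 = 16 + H + j)
E(K, I) = 23/11 (E(K, I) = 2 + 1/11 = 23/11)
(E(0, -6)*J(-10, -14))*106 = (23*(16 - 10 - 14)/11)*106 = ((23/11)*(-8))*106 = -184/11*106 = -19504/11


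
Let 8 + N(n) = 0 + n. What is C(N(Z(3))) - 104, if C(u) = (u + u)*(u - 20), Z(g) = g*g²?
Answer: -142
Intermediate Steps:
Z(g) = g³
N(n) = -8 + n (N(n) = -8 + (0 + n) = -8 + n)
C(u) = 2*u*(-20 + u) (C(u) = (2*u)*(-20 + u) = 2*u*(-20 + u))
C(N(Z(3))) - 104 = 2*(-8 + 3³)*(-20 + (-8 + 3³)) - 104 = 2*(-8 + 27)*(-20 + (-8 + 27)) - 104 = 2*19*(-20 + 19) - 104 = 2*19*(-1) - 104 = -38 - 104 = -142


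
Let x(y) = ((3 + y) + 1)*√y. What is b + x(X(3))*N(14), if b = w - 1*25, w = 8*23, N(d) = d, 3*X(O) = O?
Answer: 229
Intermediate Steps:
X(O) = O/3
w = 184
b = 159 (b = 184 - 1*25 = 184 - 25 = 159)
x(y) = √y*(4 + y) (x(y) = (4 + y)*√y = √y*(4 + y))
b + x(X(3))*N(14) = 159 + (√((⅓)*3)*(4 + (⅓)*3))*14 = 159 + (√1*(4 + 1))*14 = 159 + (1*5)*14 = 159 + 5*14 = 159 + 70 = 229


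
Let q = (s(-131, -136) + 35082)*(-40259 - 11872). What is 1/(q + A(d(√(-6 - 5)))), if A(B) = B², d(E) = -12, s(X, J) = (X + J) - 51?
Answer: -1/1812281940 ≈ -5.5179e-10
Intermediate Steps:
s(X, J) = -51 + J + X (s(X, J) = (J + X) - 51 = -51 + J + X)
q = -1812282084 (q = ((-51 - 136 - 131) + 35082)*(-40259 - 11872) = (-318 + 35082)*(-52131) = 34764*(-52131) = -1812282084)
1/(q + A(d(√(-6 - 5)))) = 1/(-1812282084 + (-12)²) = 1/(-1812282084 + 144) = 1/(-1812281940) = -1/1812281940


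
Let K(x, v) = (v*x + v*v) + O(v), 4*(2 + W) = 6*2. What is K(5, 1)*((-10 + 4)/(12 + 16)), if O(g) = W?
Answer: -3/2 ≈ -1.5000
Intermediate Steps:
W = 1 (W = -2 + (6*2)/4 = -2 + (¼)*12 = -2 + 3 = 1)
O(g) = 1
K(x, v) = 1 + v² + v*x (K(x, v) = (v*x + v*v) + 1 = (v*x + v²) + 1 = (v² + v*x) + 1 = 1 + v² + v*x)
K(5, 1)*((-10 + 4)/(12 + 16)) = (1 + 1² + 1*5)*((-10 + 4)/(12 + 16)) = (1 + 1 + 5)*(-6/28) = 7*(-6*1/28) = 7*(-3/14) = -3/2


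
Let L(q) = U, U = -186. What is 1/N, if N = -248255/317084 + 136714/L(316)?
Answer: -29488812/21697998703 ≈ -0.0013591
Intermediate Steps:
L(q) = -186
N = -21697998703/29488812 (N = -248255/317084 + 136714/(-186) = -248255*1/317084 + 136714*(-1/186) = -248255/317084 - 68357/93 = -21697998703/29488812 ≈ -735.80)
1/N = 1/(-21697998703/29488812) = -29488812/21697998703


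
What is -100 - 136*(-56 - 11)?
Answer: 9012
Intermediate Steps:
-100 - 136*(-56 - 11) = -100 - 136*(-67) = -100 + 9112 = 9012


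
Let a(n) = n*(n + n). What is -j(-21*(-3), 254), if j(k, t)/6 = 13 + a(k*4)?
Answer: -762126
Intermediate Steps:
a(n) = 2*n² (a(n) = n*(2*n) = 2*n²)
j(k, t) = 78 + 192*k² (j(k, t) = 6*(13 + 2*(k*4)²) = 6*(13 + 2*(4*k)²) = 6*(13 + 2*(16*k²)) = 6*(13 + 32*k²) = 78 + 192*k²)
-j(-21*(-3), 254) = -(78 + 192*(-21*(-3))²) = -(78 + 192*63²) = -(78 + 192*3969) = -(78 + 762048) = -1*762126 = -762126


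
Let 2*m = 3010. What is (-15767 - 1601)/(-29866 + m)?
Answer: 17368/28361 ≈ 0.61239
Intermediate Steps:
m = 1505 (m = (½)*3010 = 1505)
(-15767 - 1601)/(-29866 + m) = (-15767 - 1601)/(-29866 + 1505) = -17368/(-28361) = -17368*(-1/28361) = 17368/28361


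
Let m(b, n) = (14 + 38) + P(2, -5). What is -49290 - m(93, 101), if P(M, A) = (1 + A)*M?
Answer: -49334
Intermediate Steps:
P(M, A) = M*(1 + A)
m(b, n) = 44 (m(b, n) = (14 + 38) + 2*(1 - 5) = 52 + 2*(-4) = 52 - 8 = 44)
-49290 - m(93, 101) = -49290 - 1*44 = -49290 - 44 = -49334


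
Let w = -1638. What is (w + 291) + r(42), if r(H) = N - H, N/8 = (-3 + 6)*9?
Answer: -1173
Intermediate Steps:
N = 216 (N = 8*((-3 + 6)*9) = 8*(3*9) = 8*27 = 216)
r(H) = 216 - H
(w + 291) + r(42) = (-1638 + 291) + (216 - 1*42) = -1347 + (216 - 42) = -1347 + 174 = -1173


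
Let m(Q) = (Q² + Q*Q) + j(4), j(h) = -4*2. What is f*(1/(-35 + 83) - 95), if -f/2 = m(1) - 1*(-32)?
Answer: 59267/12 ≈ 4938.9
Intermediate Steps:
j(h) = -8
m(Q) = -8 + 2*Q² (m(Q) = (Q² + Q*Q) - 8 = (Q² + Q²) - 8 = 2*Q² - 8 = -8 + 2*Q²)
f = -52 (f = -2*((-8 + 2*1²) - 1*(-32)) = -2*((-8 + 2*1) + 32) = -2*((-8 + 2) + 32) = -2*(-6 + 32) = -2*26 = -52)
f*(1/(-35 + 83) - 95) = -52*(1/(-35 + 83) - 95) = -52*(1/48 - 95) = -52*(-4559/48) = 59267/12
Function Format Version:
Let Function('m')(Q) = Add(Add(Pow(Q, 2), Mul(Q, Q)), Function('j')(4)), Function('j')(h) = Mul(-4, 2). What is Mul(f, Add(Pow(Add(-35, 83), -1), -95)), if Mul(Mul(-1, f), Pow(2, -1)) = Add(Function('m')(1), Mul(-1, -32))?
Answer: Rational(59267, 12) ≈ 4938.9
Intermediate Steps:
Function('j')(h) = -8
Function('m')(Q) = Add(-8, Mul(2, Pow(Q, 2))) (Function('m')(Q) = Add(Add(Pow(Q, 2), Mul(Q, Q)), -8) = Add(Add(Pow(Q, 2), Pow(Q, 2)), -8) = Add(Mul(2, Pow(Q, 2)), -8) = Add(-8, Mul(2, Pow(Q, 2))))
f = -52 (f = Mul(-2, Add(Add(-8, Mul(2, Pow(1, 2))), Mul(-1, -32))) = Mul(-2, Add(Add(-8, Mul(2, 1)), 32)) = Mul(-2, Add(Add(-8, 2), 32)) = Mul(-2, Add(-6, 32)) = Mul(-2, 26) = -52)
Mul(f, Add(Pow(Add(-35, 83), -1), -95)) = Mul(-52, Add(Pow(Add(-35, 83), -1), -95)) = Mul(-52, Add(Pow(48, -1), -95)) = Mul(-52, Add(Rational(1, 48), -95)) = Mul(-52, Rational(-4559, 48)) = Rational(59267, 12)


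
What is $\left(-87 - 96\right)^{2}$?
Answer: $33489$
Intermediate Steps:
$\left(-87 - 96\right)^{2} = \left(-183\right)^{2} = 33489$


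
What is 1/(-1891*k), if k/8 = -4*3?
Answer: 1/181536 ≈ 5.5085e-6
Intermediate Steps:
k = -96 (k = 8*(-4*3) = 8*(-12) = -96)
1/(-1891*k) = 1/(-1891*(-96)) = 1/181536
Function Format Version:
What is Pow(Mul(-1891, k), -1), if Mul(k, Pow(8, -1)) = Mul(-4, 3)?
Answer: Rational(1, 181536) ≈ 5.5085e-6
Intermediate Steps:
k = -96 (k = Mul(8, Mul(-4, 3)) = Mul(8, -12) = -96)
Pow(Mul(-1891, k), -1) = Pow(Mul(-1891, -96), -1) = Pow(181536, -1) = Rational(1, 181536)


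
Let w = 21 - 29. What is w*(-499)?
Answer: 3992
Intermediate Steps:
w = -8
w*(-499) = -8*(-499) = 3992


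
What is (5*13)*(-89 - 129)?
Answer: -14170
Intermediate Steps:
(5*13)*(-89 - 129) = 65*(-218) = -14170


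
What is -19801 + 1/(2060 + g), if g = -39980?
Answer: -750853921/37920 ≈ -19801.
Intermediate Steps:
-19801 + 1/(2060 + g) = -19801 + 1/(2060 - 39980) = -19801 + 1/(-37920) = -19801 - 1/37920 = -750853921/37920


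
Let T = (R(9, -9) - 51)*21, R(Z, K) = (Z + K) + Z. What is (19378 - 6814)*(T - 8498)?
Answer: -117850320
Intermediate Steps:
R(Z, K) = K + 2*Z (R(Z, K) = (K + Z) + Z = K + 2*Z)
T = -882 (T = ((-9 + 2*9) - 51)*21 = ((-9 + 18) - 51)*21 = (9 - 51)*21 = -42*21 = -882)
(19378 - 6814)*(T - 8498) = (19378 - 6814)*(-882 - 8498) = 12564*(-9380) = -117850320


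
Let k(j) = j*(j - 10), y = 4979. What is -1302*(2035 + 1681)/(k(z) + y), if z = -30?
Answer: -4838232/6179 ≈ -783.01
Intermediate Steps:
k(j) = j*(-10 + j)
-1302*(2035 + 1681)/(k(z) + y) = -1302*(2035 + 1681)/(-30*(-10 - 30) + 4979) = -1302*3716/(-30*(-40) + 4979) = -1302*3716/(1200 + 4979) = -1302/(6179*(1/3716)) = -1302/6179/3716 = -1302*3716/6179 = -4838232/6179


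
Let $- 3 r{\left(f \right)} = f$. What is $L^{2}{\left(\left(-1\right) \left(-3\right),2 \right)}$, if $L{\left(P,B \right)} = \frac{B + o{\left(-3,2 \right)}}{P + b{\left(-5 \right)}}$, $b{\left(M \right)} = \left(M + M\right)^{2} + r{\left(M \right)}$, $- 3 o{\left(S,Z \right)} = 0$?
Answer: $\frac{9}{24649} \approx 0.00036513$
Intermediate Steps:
$o{\left(S,Z \right)} = 0$ ($o{\left(S,Z \right)} = \left(- \frac{1}{3}\right) 0 = 0$)
$r{\left(f \right)} = - \frac{f}{3}$
$b{\left(M \right)} = 4 M^{2} - \frac{M}{3}$ ($b{\left(M \right)} = \left(M + M\right)^{2} - \frac{M}{3} = \left(2 M\right)^{2} - \frac{M}{3} = 4 M^{2} - \frac{M}{3}$)
$L{\left(P,B \right)} = \frac{B}{\frac{305}{3} + P}$ ($L{\left(P,B \right)} = \frac{B + 0}{P + \frac{1}{3} \left(-5\right) \left(-1 + 12 \left(-5\right)\right)} = \frac{B}{P + \frac{1}{3} \left(-5\right) \left(-1 - 60\right)} = \frac{B}{P + \frac{1}{3} \left(-5\right) \left(-61\right)} = \frac{B}{P + \frac{305}{3}} = \frac{B}{\frac{305}{3} + P}$)
$L^{2}{\left(\left(-1\right) \left(-3\right),2 \right)} = \left(3 \cdot 2 \frac{1}{305 + 3 \left(\left(-1\right) \left(-3\right)\right)}\right)^{2} = \left(3 \cdot 2 \frac{1}{305 + 3 \cdot 3}\right)^{2} = \left(3 \cdot 2 \frac{1}{305 + 9}\right)^{2} = \left(3 \cdot 2 \cdot \frac{1}{314}\right)^{2} = \left(\frac{3}{157}\right)^{2} = \frac{9}{24649}$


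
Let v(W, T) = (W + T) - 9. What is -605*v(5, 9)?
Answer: -3025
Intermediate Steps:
v(W, T) = -9 + T + W (v(W, T) = (T + W) - 9 = -9 + T + W)
-605*v(5, 9) = -605*(-9 + 9 + 5) = -605*5 = -3025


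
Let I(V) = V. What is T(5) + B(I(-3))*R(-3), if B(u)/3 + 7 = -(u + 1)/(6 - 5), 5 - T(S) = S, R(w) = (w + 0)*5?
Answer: 225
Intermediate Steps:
R(w) = 5*w (R(w) = w*5 = 5*w)
T(S) = 5 - S
B(u) = -24 - 3*u (B(u) = -21 + 3*(-(u + 1)/(6 - 5)) = -21 + 3*(-(1 + u)/1) = -21 + 3*(-(1 + u)) = -21 + 3*(-1 - u) = -21 + (-3 - 3*u) = -24 - 3*u)
T(5) + B(I(-3))*R(-3) = (5 - 1*5) + (-24 - 3*(-3))*(5*(-3)) = (5 - 5) + (-24 + 9)*(-15) = 0 - 15*(-15) = 0 + 225 = 225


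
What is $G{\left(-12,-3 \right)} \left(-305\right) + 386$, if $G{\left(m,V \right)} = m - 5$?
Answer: $5571$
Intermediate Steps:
$G{\left(m,V \right)} = -5 + m$
$G{\left(-12,-3 \right)} \left(-305\right) + 386 = \left(-5 - 12\right) \left(-305\right) + 386 = \left(-17\right) \left(-305\right) + 386 = 5185 + 386 = 5571$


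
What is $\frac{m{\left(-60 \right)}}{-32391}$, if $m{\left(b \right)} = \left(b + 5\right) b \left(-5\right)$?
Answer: $\frac{5500}{10797} \approx 0.5094$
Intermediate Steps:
$m{\left(b \right)} = - 5 b \left(5 + b\right)$ ($m{\left(b \right)} = \left(5 + b\right) b \left(-5\right) = b \left(5 + b\right) \left(-5\right) = - 5 b \left(5 + b\right)$)
$\frac{m{\left(-60 \right)}}{-32391} = \frac{\left(-5\right) \left(-60\right) \left(5 - 60\right)}{-32391} = \left(-5\right) \left(-60\right) \left(-55\right) \left(- \frac{1}{32391}\right) = \left(-16500\right) \left(- \frac{1}{32391}\right) = \frac{5500}{10797}$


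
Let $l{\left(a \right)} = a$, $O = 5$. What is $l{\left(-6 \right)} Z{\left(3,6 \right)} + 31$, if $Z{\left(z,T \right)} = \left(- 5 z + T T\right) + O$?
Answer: $-125$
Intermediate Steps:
$Z{\left(z,T \right)} = 5 + T^{2} - 5 z$ ($Z{\left(z,T \right)} = \left(- 5 z + T T\right) + 5 = \left(- 5 z + T^{2}\right) + 5 = \left(T^{2} - 5 z\right) + 5 = 5 + T^{2} - 5 z$)
$l{\left(-6 \right)} Z{\left(3,6 \right)} + 31 = - 6 \left(5 + 6^{2} - 15\right) + 31 = - 6 \left(5 + 36 - 15\right) + 31 = \left(-6\right) 26 + 31 = -156 + 31 = -125$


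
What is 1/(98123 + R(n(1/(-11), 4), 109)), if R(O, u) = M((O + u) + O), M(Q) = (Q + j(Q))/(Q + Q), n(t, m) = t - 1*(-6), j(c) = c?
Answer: 1/98124 ≈ 1.0191e-5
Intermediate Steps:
n(t, m) = 6 + t (n(t, m) = t + 6 = 6 + t)
M(Q) = 1 (M(Q) = (Q + Q)/(Q + Q) = (2*Q)/((2*Q)) = (2*Q)*(1/(2*Q)) = 1)
R(O, u) = 1
1/(98123 + R(n(1/(-11), 4), 109)) = 1/(98123 + 1) = 1/98124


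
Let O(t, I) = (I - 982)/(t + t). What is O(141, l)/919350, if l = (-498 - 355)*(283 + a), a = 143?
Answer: -18218/12962835 ≈ -0.0014054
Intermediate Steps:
l = -363378 (l = (-498 - 355)*(283 + 143) = -853*426 = -363378)
O(t, I) = (-982 + I)/(2*t) (O(t, I) = (-982 + I)/((2*t)) = (-982 + I)*(1/(2*t)) = (-982 + I)/(2*t))
O(141, l)/919350 = ((½)*(-982 - 363378)/141)/919350 = ((½)*(1/141)*(-364360))*(1/919350) = -182180/141*1/919350 = -18218/12962835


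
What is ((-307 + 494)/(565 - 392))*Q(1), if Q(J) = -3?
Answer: -561/173 ≈ -3.2428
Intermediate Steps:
((-307 + 494)/(565 - 392))*Q(1) = ((-307 + 494)/(565 - 392))*(-3) = (187/173)*(-3) = -561/173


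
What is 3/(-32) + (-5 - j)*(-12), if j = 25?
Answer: 11517/32 ≈ 359.91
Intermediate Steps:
3/(-32) + (-5 - j)*(-12) = 3/(-32) + (-5 - 1*25)*(-12) = 3*(-1/32) + (-5 - 25)*(-12) = -3/32 - 30*(-12) = -3/32 + 360 = 11517/32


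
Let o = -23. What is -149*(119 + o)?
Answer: -14304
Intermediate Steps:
-149*(119 + o) = -149*(119 - 23) = -149*96 = -14304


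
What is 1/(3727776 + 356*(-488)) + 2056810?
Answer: 7310001466881/3554048 ≈ 2.0568e+6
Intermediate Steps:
1/(3727776 + 356*(-488)) + 2056810 = 1/(3727776 - 173728) + 2056810 = 1/3554048 + 2056810 = 7310001466881/3554048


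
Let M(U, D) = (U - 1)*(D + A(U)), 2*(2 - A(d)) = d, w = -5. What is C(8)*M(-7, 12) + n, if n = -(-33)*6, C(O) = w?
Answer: 898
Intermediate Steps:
A(d) = 2 - d/2
C(O) = -5
n = 198 (n = -33*(-6) = 198)
M(U, D) = (-1 + U)*(2 + D - U/2) (M(U, D) = (U - 1)*(D + (2 - U/2)) = (-1 + U)*(2 + D - U/2))
C(8)*M(-7, 12) + n = -5*(-2 - 1*12 - ½*(-7)² + (5/2)*(-7) + 12*(-7)) + 198 = -5*(-2 - 12 - ½*49 - 35/2 - 84) + 198 = -5*(-2 - 12 - 49/2 - 35/2 - 84) + 198 = -5*(-140) + 198 = 700 + 198 = 898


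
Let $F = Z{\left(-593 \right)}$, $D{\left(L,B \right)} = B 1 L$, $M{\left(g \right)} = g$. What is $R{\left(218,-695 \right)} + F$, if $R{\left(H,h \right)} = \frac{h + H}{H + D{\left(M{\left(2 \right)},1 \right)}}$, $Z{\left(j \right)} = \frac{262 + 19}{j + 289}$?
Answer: $- \frac{51707}{16720} \approx -3.0925$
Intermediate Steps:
$D{\left(L,B \right)} = B L$
$Z{\left(j \right)} = \frac{281}{289 + j}$
$R{\left(H,h \right)} = \frac{H + h}{2 + H}$ ($R{\left(H,h \right)} = \frac{h + H}{H + 1 \cdot 2} = \frac{H + h}{H + 2} = \frac{H + h}{2 + H}$)
$F = - \frac{281}{304}$ ($F = \frac{281}{289 - 593} = \frac{281}{-304} = 281 \left(- \frac{1}{304}\right) = - \frac{281}{304} \approx -0.92434$)
$R{\left(218,-695 \right)} + F = \frac{218 - 695}{2 + 218} - \frac{281}{304} = \frac{1}{220} \left(-477\right) - \frac{281}{304} = - \frac{477}{220} - \frac{281}{304} = - \frac{51707}{16720}$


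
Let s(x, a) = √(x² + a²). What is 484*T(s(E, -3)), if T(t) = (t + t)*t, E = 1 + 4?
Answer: 32912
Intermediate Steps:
E = 5
s(x, a) = √(a² + x²)
T(t) = 2*t² (T(t) = (2*t)*t = 2*t²)
484*T(s(E, -3)) = 484*(2*(√((-3)² + 5²))²) = 484*(2*(√(9 + 25))²) = 484*(2*(√34)²) = 484*(2*34) = 484*68 = 32912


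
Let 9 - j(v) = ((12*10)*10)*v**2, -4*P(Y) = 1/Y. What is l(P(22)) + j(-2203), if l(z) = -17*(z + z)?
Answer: -256249434787/44 ≈ -5.8238e+9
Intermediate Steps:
P(Y) = -1/(4*Y)
j(v) = 9 - 1200*v**2 (j(v) = 9 - (12*10)*10*v**2 = 9 - 120*10*v**2 = 9 - 1200*v**2)
l(z) = -34*z
l(P(22)) + j(-2203) = -(-17)/(2*22) + (9 - 1200*(-2203)**2) = -(-17)/(2*22) + (9 - 1200*4853209) = -34*(-1/88) + (9 - 5823850800) = 17/44 - 5823850791 = -256249434787/44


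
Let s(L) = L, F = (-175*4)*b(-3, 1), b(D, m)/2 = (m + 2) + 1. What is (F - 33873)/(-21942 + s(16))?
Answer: 39473/21926 ≈ 1.8003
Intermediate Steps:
b(D, m) = 6 + 2*m (b(D, m) = 2*((m + 2) + 1) = 2*((2 + m) + 1) = 2*(3 + m) = 6 + 2*m)
F = -5600 (F = (-175*4)*(6 + 2*1) = (-35*20)*(6 + 2) = -700*8 = -5600)
(F - 33873)/(-21942 + s(16)) = (-5600 - 33873)/(-21942 + 16) = -39473/(-21926) = -39473*(-1/21926) = 39473/21926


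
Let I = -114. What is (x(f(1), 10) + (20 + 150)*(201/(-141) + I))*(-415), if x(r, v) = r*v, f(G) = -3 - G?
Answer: 383513950/47 ≈ 8.1599e+6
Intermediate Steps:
(x(f(1), 10) + (20 + 150)*(201/(-141) + I))*(-415) = ((-3 - 1*1)*10 + (20 + 150)*(201/(-141) - 114))*(-415) = ((-3 - 1)*10 + 170*(201*(-1/141) - 114))*(-415) = (-4*10 + 170*(-67/47 - 114))*(-415) = (-40 + 170*(-5425/47))*(-415) = (-40 - 922250/47)*(-415) = -924130/47*(-415) = 383513950/47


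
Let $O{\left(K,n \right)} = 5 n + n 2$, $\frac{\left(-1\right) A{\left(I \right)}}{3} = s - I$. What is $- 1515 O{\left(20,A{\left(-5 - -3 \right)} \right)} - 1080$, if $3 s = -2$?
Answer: $41340$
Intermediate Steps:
$s = - \frac{2}{3}$ ($s = \frac{1}{3} \left(-2\right) = - \frac{2}{3} \approx -0.66667$)
$A{\left(I \right)} = 2 + 3 I$ ($A{\left(I \right)} = - 3 \left(- \frac{2}{3} - I\right) = 2 + 3 I$)
$O{\left(K,n \right)} = 7 n$ ($O{\left(K,n \right)} = 5 n + 2 n = 7 n$)
$- 1515 O{\left(20,A{\left(-5 - -3 \right)} \right)} - 1080 = - 1515 \cdot 7 \left(2 + 3 \left(-5 - -3\right)\right) - 1080 = - 1515 \cdot 7 \left(2 + 3 \left(-5 + 3\right)\right) - 1080 = - 1515 \cdot 7 \left(2 + 3 \left(-2\right)\right) - 1080 = - 1515 \cdot 7 \left(2 - 6\right) - 1080 = - 1515 \cdot 7 \left(-4\right) - 1080 = \left(-1515\right) \left(-28\right) - 1080 = 42420 - 1080 = 41340$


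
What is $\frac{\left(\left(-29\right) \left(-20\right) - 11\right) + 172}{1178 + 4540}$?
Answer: $\frac{247}{1906} \approx 0.12959$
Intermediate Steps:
$\frac{\left(\left(-29\right) \left(-20\right) - 11\right) + 172}{1178 + 4540} = \frac{\left(580 - 11\right) + 172}{5718} = \left(569 + 172\right) \frac{1}{5718} = 741 \cdot \frac{1}{5718} = \frac{247}{1906}$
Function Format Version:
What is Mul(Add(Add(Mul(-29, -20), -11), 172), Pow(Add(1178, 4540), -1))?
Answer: Rational(247, 1906) ≈ 0.12959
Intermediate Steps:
Mul(Add(Add(Mul(-29, -20), -11), 172), Pow(Add(1178, 4540), -1)) = Mul(Add(Add(580, -11), 172), Pow(5718, -1)) = Mul(Add(569, 172), Rational(1, 5718)) = Mul(741, Rational(1, 5718)) = Rational(247, 1906)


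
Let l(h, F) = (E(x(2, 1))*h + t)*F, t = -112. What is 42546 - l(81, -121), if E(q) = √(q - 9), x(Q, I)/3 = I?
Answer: 28994 + 9801*I*√6 ≈ 28994.0 + 24007.0*I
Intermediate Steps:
x(Q, I) = 3*I
E(q) = √(-9 + q)
l(h, F) = F*(-112 + I*h*√6) (l(h, F) = (√(-9 + 3*1)*h - 112)*F = (√(-9 + 3)*h - 112)*F = (√(-6)*h - 112)*F = ((I*√6)*h - 112)*F = (I*h*√6 - 112)*F = (-112 + I*h*√6)*F = F*(-112 + I*h*√6))
42546 - l(81, -121) = 42546 - (-121)*(-112 + I*81*√6) = 42546 - (-121)*(-112 + 81*I*√6) = 42546 - (13552 - 9801*I*√6) = 42546 + (-13552 + 9801*I*√6) = 28994 + 9801*I*√6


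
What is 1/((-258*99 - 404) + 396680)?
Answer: 1/370734 ≈ 2.6974e-6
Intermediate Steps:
1/((-258*99 - 404) + 396680) = 1/((-25542 - 404) + 396680) = 1/(-25946 + 396680) = 1/370734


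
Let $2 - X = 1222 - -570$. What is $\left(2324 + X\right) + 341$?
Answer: $875$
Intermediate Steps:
$X = -1790$ ($X = 2 - \left(1222 - -570\right) = 2 - \left(1222 + 570\right) = 2 - 1792 = -1790$)
$\left(2324 + X\right) + 341 = \left(2324 - 1790\right) + 341 = 534 + 341 = 875$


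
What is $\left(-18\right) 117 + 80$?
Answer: $-2026$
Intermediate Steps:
$\left(-18\right) 117 + 80 = -2106 + 80 = -2026$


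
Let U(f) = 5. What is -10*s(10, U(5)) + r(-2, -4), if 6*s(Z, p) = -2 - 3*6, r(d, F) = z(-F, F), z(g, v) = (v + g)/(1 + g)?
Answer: 100/3 ≈ 33.333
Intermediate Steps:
z(g, v) = (g + v)/(1 + g)
r(d, F) = 0 (r(d, F) = (-F + F)/(1 - F) = 0/(1 - F) = 0)
s(Z, p) = -10/3 (s(Z, p) = (-2 - 3*6)/6 = (-2 - 18)/6 = (1/6)*(-20) = -10/3)
-10*s(10, U(5)) + r(-2, -4) = -10*(-10/3) + 0 = 100/3 + 0 = 100/3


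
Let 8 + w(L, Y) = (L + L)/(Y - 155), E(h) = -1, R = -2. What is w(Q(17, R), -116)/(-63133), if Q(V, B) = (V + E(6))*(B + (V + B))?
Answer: 2584/17109043 ≈ 0.00015103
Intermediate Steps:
Q(V, B) = (-1 + V)*(V + 2*B) (Q(V, B) = (V - 1)*(B + (V + B)) = (-1 + V)*(B + (B + V)) = (-1 + V)*(V + 2*B))
w(L, Y) = -8 + 2*L/(-155 + Y) (w(L, Y) = -8 + (L + L)/(Y - 155) = -8 + (2*L)/(-155 + Y) = -8 + 2*L/(-155 + Y))
w(Q(17, R), -116)/(-63133) = (2*(620 + (17**2 - 1*17 - 2*(-2) + 2*(-2)*17) - 4*(-116))/(-155 - 116))/(-63133) = (2*(620 + (289 - 17 + 4 - 68) + 464)/(-271))*(-1/63133) = (2*(-1/271)*(620 + 208 + 464))*(-1/63133) = (2*(-1/271)*1292)*(-1/63133) = -2584/271*(-1/63133) = 2584/17109043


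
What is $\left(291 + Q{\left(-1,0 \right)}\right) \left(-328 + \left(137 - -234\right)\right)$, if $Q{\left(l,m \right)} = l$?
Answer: $12470$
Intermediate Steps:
$\left(291 + Q{\left(-1,0 \right)}\right) \left(-328 + \left(137 - -234\right)\right) = \left(291 - 1\right) \left(-328 + \left(137 - -234\right)\right) = 290 \left(-328 + \left(137 + 234\right)\right) = 290 \left(-328 + 371\right) = 290 \cdot 43 = 12470$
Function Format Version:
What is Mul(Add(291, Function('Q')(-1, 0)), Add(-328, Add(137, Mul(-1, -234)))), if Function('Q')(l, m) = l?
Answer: 12470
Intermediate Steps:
Mul(Add(291, Function('Q')(-1, 0)), Add(-328, Add(137, Mul(-1, -234)))) = Mul(Add(291, -1), Add(-328, Add(137, Mul(-1, -234)))) = Mul(290, Add(-328, Add(137, 234))) = Mul(290, Add(-328, 371)) = Mul(290, 43) = 12470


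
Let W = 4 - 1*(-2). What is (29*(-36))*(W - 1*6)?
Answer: 0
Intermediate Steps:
W = 6 (W = 4 + 2 = 6)
(29*(-36))*(W - 1*6) = (29*(-36))*(6 - 1*6) = -1044*(6 - 6) = -1044*0 = 0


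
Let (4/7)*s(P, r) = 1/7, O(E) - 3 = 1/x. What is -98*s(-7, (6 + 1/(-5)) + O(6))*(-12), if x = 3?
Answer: 294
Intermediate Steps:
O(E) = 10/3 (O(E) = 3 + 1/3 = 3 + ⅓ = 10/3)
s(P, r) = ¼ (s(P, r) = (7/4)/7 = (7/4)*(⅐) = ¼)
-98*s(-7, (6 + 1/(-5)) + O(6))*(-12) = -98*¼*(-12) = -49/2*(-12) = 294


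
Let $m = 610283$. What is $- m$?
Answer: $-610283$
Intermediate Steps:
$- m = \left(-1\right) 610283 = -610283$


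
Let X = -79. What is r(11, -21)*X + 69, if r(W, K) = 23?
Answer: -1748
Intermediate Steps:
r(11, -21)*X + 69 = 23*(-79) + 69 = -1817 + 69 = -1748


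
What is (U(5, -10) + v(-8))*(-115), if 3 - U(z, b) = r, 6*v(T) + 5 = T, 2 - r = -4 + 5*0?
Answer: 3565/6 ≈ 594.17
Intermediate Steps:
r = 6 (r = 2 - (-4 + 5*0) = 2 - (-4 + 0) = 2 - 1*(-4) = 2 + 4 = 6)
v(T) = -⅚ + T/6
U(z, b) = -3 (U(z, b) = 3 - 1*6 = 3 - 6 = -3)
(U(5, -10) + v(-8))*(-115) = (-3 + (-⅚ + (⅙)*(-8)))*(-115) = (-3 + (-⅚ - 4/3))*(-115) = (-3 - 13/6)*(-115) = -31/6*(-115) = 3565/6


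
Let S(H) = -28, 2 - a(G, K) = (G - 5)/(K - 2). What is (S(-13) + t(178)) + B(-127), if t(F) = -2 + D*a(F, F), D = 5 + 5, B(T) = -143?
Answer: -14329/88 ≈ -162.83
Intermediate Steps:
a(G, K) = 2 - (-5 + G)/(-2 + K) (a(G, K) = 2 - (G - 5)/(K - 2) = 2 - (-5 + G)/(-2 + K))
D = 10
t(F) = -2 + 10*(1 + F)/(-2 + F) (t(F) = -2 + 10*((1 - F + 2*F)/(-2 + F)) = -2 + 10*((1 + F)/(-2 + F)) = -2 + 10*(1 + F)/(-2 + F))
(S(-13) + t(178)) + B(-127) = (-28 + 2*(7 + 4*178)/(-2 + 178)) - 143 = (-28 + 2*(7 + 712)/176) - 143 = (-28 + 2*(1/176)*719) - 143 = (-28 + 719/88) - 143 = -1745/88 - 143 = -14329/88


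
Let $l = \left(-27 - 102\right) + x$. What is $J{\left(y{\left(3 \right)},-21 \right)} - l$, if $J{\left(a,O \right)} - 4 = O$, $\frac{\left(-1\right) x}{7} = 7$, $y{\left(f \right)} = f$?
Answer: $161$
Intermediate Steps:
$x = -49$ ($x = \left(-7\right) 7 = -49$)
$J{\left(a,O \right)} = 4 + O$
$l = -178$ ($l = \left(-27 - 102\right) - 49 = -129 - 49 = -178$)
$J{\left(y{\left(3 \right)},-21 \right)} - l = \left(4 - 21\right) - -178 = -17 + 178 = 161$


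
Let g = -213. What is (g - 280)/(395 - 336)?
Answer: -493/59 ≈ -8.3559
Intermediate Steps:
(g - 280)/(395 - 336) = (-213 - 280)/(395 - 336) = -493/59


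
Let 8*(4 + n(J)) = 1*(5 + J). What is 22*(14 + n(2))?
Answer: 957/4 ≈ 239.25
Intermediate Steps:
n(J) = -27/8 + J/8 (n(J) = -4 + (1*(5 + J))/8 = -4 + (5 + J)/8 = -4 + (5/8 + J/8) = -27/8 + J/8)
22*(14 + n(2)) = 22*(14 + (-27/8 + (⅛)*2)) = 22*(14 + (-27/8 + ¼)) = 22*(14 - 25/8) = 22*(87/8) = 957/4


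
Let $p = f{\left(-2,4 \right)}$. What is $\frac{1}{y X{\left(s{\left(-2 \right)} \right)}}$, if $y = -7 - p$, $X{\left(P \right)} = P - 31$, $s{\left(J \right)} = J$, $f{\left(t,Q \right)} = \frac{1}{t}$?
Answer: $\frac{2}{429} \approx 0.004662$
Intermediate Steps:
$p = - \frac{1}{2}$ ($p = \frac{1}{-2} = - \frac{1}{2} \approx -0.5$)
$X{\left(P \right)} = -31 + P$
$y = - \frac{13}{2}$ ($y = -7 - - \frac{1}{2} = -7 + \frac{1}{2} = - \frac{13}{2} \approx -6.5$)
$\frac{1}{y X{\left(s{\left(-2 \right)} \right)}} = \frac{1}{\left(- \frac{13}{2}\right) \left(-31 - 2\right)} = \frac{1}{\left(- \frac{13}{2}\right) \left(-33\right)} = \frac{1}{\frac{429}{2}} = \frac{2}{429}$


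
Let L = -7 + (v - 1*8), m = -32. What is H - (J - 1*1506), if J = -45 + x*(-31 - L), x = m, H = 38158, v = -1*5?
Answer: 39357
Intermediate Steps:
v = -5
x = -32
L = -20 (L = -7 + (-5 - 1*8) = -7 + (-5 - 8) = -7 - 13 = -20)
J = 307 (J = -45 - 32*(-31 - 1*(-20)) = -45 - 32*(-31 + 20) = -45 - 32*(-11) = -45 + 352 = 307)
H - (J - 1*1506) = 38158 - (307 - 1*1506) = 38158 - (307 - 1506) = 38158 - 1*(-1199) = 38158 + 1199 = 39357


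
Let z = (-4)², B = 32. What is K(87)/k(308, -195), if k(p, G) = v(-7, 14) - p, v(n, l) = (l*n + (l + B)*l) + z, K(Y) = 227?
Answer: 227/254 ≈ 0.89370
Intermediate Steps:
z = 16
v(n, l) = 16 + l*n + l*(32 + l) (v(n, l) = (l*n + (l + 32)*l) + 16 = (l*n + (32 + l)*l) + 16 = (l*n + l*(32 + l)) + 16 = 16 + l*n + l*(32 + l))
k(p, G) = 562 - p (k(p, G) = (16 + 14² + 32*14 + 14*(-7)) - p = (16 + 196 + 448 - 98) - p = 562 - p)
K(87)/k(308, -195) = 227/(562 - 1*308) = 227/(562 - 308) = 227/254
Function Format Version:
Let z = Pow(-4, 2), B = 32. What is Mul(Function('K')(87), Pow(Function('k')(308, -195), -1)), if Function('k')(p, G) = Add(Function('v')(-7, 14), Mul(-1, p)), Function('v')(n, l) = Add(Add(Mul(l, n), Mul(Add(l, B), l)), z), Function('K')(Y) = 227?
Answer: Rational(227, 254) ≈ 0.89370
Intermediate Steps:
z = 16
Function('v')(n, l) = Add(16, Mul(l, n), Mul(l, Add(32, l))) (Function('v')(n, l) = Add(Add(Mul(l, n), Mul(Add(l, 32), l)), 16) = Add(Add(Mul(l, n), Mul(Add(32, l), l)), 16) = Add(Add(Mul(l, n), Mul(l, Add(32, l))), 16) = Add(16, Mul(l, n), Mul(l, Add(32, l))))
Function('k')(p, G) = Add(562, Mul(-1, p)) (Function('k')(p, G) = Add(Add(16, Pow(14, 2), Mul(32, 14), Mul(14, -7)), Mul(-1, p)) = Add(Add(16, 196, 448, -98), Mul(-1, p)) = Add(562, Mul(-1, p)))
Mul(Function('K')(87), Pow(Function('k')(308, -195), -1)) = Mul(227, Pow(Add(562, Mul(-1, 308)), -1)) = Mul(227, Pow(Add(562, -308), -1)) = Mul(227, Pow(254, -1)) = Mul(227, Rational(1, 254)) = Rational(227, 254)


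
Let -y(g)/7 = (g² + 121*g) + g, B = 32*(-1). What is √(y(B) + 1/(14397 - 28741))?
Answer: √1036981689854/7172 ≈ 141.99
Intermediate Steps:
B = -32
y(g) = -854*g - 7*g² (y(g) = -7*((g² + 121*g) + g) = -7*(g² + 122*g) = -854*g - 7*g²)
√(y(B) + 1/(14397 - 28741)) = √(-7*(-32)*(122 - 32) + 1/(14397 - 28741)) = √(-7*(-32)*90 + 1/(-14344)) = √(20160 - 1/14344) = √(289175039/14344) = √1036981689854/7172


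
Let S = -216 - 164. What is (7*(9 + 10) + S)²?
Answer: 61009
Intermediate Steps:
S = -380
(7*(9 + 10) + S)² = (7*(9 + 10) - 380)² = (7*19 - 380)² = (133 - 380)² = (-247)² = 61009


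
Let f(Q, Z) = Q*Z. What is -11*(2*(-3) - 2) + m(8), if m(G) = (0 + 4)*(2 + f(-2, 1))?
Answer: 88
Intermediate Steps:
m(G) = 0 (m(G) = (0 + 4)*(2 - 2*1) = 4*(2 - 2) = 4*0 = 0)
-11*(2*(-3) - 2) + m(8) = -11*(2*(-3) - 2) + 0 = -11*(-6 - 2) + 0 = -11*(-8) + 0 = 88 + 0 = 88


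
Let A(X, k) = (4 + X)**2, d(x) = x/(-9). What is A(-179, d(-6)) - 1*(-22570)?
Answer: 53195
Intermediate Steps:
d(x) = -x/9 (d(x) = x*(-1/9) = -x/9)
A(-179, d(-6)) - 1*(-22570) = (4 - 179)**2 - 1*(-22570) = (-175)**2 + 22570 = 30625 + 22570 = 53195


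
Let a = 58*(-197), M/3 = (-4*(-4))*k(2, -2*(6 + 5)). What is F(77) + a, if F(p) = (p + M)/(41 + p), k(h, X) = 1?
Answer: -1348143/118 ≈ -11425.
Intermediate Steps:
M = 48 (M = 3*(-4*(-4)*1) = 3*(16*1) = 3*16 = 48)
F(p) = (48 + p)/(41 + p) (F(p) = (p + 48)/(41 + p) = (48 + p)/(41 + p))
a = -11426
F(77) + a = (48 + 77)/(41 + 77) - 11426 = 125/118 - 11426 = -1348143/118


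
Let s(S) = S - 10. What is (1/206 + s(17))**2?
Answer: 2082249/42436 ≈ 49.068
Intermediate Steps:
s(S) = -10 + S
(1/206 + s(17))**2 = (1/206 + (-10 + 17))**2 = (1/206 + 7)**2 = (1443/206)**2 = 2082249/42436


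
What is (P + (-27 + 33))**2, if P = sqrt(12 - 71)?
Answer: (6 + I*sqrt(59))**2 ≈ -23.0 + 92.174*I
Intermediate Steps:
P = I*sqrt(59) (P = sqrt(-59) = I*sqrt(59) ≈ 7.6811*I)
(P + (-27 + 33))**2 = (I*sqrt(59) + (-27 + 33))**2 = (I*sqrt(59) + 6)**2 = (6 + I*sqrt(59))**2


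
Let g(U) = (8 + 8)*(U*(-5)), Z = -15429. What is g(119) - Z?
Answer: 5909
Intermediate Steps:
g(U) = -80*U (g(U) = 16*(-5*U) = -80*U)
g(119) - Z = -80*119 - 1*(-15429) = -9520 + 15429 = 5909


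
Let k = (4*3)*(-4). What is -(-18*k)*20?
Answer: -17280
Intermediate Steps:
k = -48 (k = 12*(-4) = -48)
-(-18*k)*20 = -(-18*(-48))*20 = -864*20 = -1*17280 = -17280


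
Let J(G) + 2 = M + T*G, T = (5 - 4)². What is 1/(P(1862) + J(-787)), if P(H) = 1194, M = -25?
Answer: 1/380 ≈ 0.0026316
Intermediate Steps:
T = 1 (T = 1² = 1)
J(G) = -27 + G (J(G) = -2 + (-25 + 1*G) = -2 + (-25 + G) = -27 + G)
1/(P(1862) + J(-787)) = 1/(1194 + (-27 - 787)) = 1/(1194 - 814) = 1/380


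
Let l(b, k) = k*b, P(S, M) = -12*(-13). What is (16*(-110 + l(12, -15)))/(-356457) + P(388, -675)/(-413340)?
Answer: 155190859/12278161365 ≈ 0.012640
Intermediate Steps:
P(S, M) = 156
l(b, k) = b*k
(16*(-110 + l(12, -15)))/(-356457) + P(388, -675)/(-413340) = (16*(-110 + 12*(-15)))/(-356457) + 156/(-413340) = (16*(-110 - 180))*(-1/356457) + 156*(-1/413340) = (16*(-290))*(-1/356457) - 13/34445 = -4640*(-1/356457) - 13/34445 = 4640/356457 - 13/34445 = 155190859/12278161365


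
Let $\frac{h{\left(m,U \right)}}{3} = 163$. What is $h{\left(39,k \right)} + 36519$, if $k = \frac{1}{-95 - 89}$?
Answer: $37008$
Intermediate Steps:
$k = - \frac{1}{184}$ ($k = \frac{1}{-184} = - \frac{1}{184} \approx -0.0054348$)
$h{\left(m,U \right)} = 489$ ($h{\left(m,U \right)} = 3 \cdot 163 = 489$)
$h{\left(39,k \right)} + 36519 = 489 + 36519 = 37008$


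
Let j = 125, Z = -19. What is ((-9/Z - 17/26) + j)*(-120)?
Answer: -3699660/247 ≈ -14978.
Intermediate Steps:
((-9/Z - 17/26) + j)*(-120) = ((-9/(-19) - 17/26) + 125)*(-120) = ((-9*(-1/19) - 17*1/26) + 125)*(-120) = ((9/19 - 17/26) + 125)*(-120) = (-89/494 + 125)*(-120) = (61661/494)*(-120) = -3699660/247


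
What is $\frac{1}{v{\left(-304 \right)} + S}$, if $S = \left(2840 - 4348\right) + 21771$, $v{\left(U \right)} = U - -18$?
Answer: $\frac{1}{19977} \approx 5.0058 \cdot 10^{-5}$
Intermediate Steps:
$v{\left(U \right)} = 18 + U$ ($v{\left(U \right)} = U + 18 = 18 + U$)
$S = 20263$ ($S = -1508 + 21771 = 20263$)
$\frac{1}{v{\left(-304 \right)} + S} = \frac{1}{\left(18 - 304\right) + 20263} = \frac{1}{-286 + 20263} = \frac{1}{19977}$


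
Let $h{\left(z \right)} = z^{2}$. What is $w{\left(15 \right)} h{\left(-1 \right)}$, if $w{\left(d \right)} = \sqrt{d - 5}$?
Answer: $\sqrt{10} \approx 3.1623$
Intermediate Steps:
$w{\left(d \right)} = \sqrt{-5 + d}$
$w{\left(15 \right)} h{\left(-1 \right)} = \sqrt{-5 + 15} \left(-1\right)^{2} = \sqrt{10} \cdot 1 = \sqrt{10}$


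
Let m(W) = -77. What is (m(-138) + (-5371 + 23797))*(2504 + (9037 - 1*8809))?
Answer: 50129468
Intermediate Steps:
(m(-138) + (-5371 + 23797))*(2504 + (9037 - 1*8809)) = (-77 + (-5371 + 23797))*(2504 + (9037 - 1*8809)) = (-77 + 18426)*(2504 + (9037 - 8809)) = 18349*(2504 + 228) = 18349*2732 = 50129468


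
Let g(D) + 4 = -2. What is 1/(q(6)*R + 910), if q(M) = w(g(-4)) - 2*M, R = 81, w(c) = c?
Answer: -1/548 ≈ -0.0018248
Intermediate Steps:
g(D) = -6 (g(D) = -4 - 2 = -6)
q(M) = -6 - 2*M
1/(q(6)*R + 910) = 1/((-6 - 2*6)*81 + 910) = 1/((-6 - 12)*81 + 910) = 1/(-18*81 + 910) = 1/(-1458 + 910) = 1/(-548) = -1/548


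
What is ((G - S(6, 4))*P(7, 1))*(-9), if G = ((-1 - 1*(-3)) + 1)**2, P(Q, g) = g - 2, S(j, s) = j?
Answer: 27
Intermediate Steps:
P(Q, g) = -2 + g
G = 9 (G = ((-1 + 3) + 1)**2 = (2 + 1)**2 = 3**2 = 9)
((G - S(6, 4))*P(7, 1))*(-9) = ((9 - 1*6)*(-2 + 1))*(-9) = ((9 - 6)*(-1))*(-9) = (3*(-1))*(-9) = -3*(-9) = 27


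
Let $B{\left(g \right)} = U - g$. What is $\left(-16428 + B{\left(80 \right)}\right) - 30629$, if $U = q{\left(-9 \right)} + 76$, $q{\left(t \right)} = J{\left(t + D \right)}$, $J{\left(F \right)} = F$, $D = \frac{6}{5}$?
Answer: $- \frac{235344}{5} \approx -47069.0$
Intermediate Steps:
$D = \frac{6}{5}$ ($D = 6 \cdot \frac{1}{5} = \frac{6}{5} \approx 1.2$)
$q{\left(t \right)} = \frac{6}{5} + t$ ($q{\left(t \right)} = t + \frac{6}{5} = \frac{6}{5} + t$)
$U = \frac{341}{5}$ ($U = \left(\frac{6}{5} - 9\right) + 76 = - \frac{39}{5} + 76 = \frac{341}{5} \approx 68.2$)
$B{\left(g \right)} = \frac{341}{5} - g$
$\left(-16428 + B{\left(80 \right)}\right) - 30629 = \left(-16428 + \left(\frac{341}{5} - 80\right)\right) - 30629 = \left(-16428 - \frac{59}{5}\right) - 30629 = - \frac{82199}{5} - 30629 = - \frac{235344}{5}$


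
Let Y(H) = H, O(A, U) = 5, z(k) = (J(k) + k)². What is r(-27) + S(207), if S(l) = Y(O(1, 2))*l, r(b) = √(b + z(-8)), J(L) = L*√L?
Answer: 1035 + √(-475 + 256*I*√2) ≈ 1042.8 + 23.154*I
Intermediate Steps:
J(L) = L^(3/2)
z(k) = (k + k^(3/2))² (z(k) = (k^(3/2) + k)² = (k + k^(3/2))²)
r(b) = √(b + (-8 - 16*I*√2)²) (r(b) = √(b + (-8 + (-8)^(3/2))²) = √(b + (-8 - 16*I*√2)²))
S(l) = 5*l
r(-27) + S(207) = √(-448 - 27 + 256*I*√2) + 5*207 = √(-475 + 256*I*√2) + 1035 = 1035 + √(-475 + 256*I*√2)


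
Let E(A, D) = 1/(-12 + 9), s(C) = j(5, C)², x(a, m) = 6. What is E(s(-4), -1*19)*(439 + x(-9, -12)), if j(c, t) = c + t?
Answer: -445/3 ≈ -148.33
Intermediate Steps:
s(C) = (5 + C)²
E(A, D) = -⅓ (E(A, D) = 1/(-3) = -⅓)
E(s(-4), -1*19)*(439 + x(-9, -12)) = -(439 + 6)/3 = -⅓*445 = -445/3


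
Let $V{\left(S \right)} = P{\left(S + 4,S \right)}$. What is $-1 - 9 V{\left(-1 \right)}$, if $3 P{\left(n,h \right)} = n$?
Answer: $-10$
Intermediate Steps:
$P{\left(n,h \right)} = \frac{n}{3}$
$V{\left(S \right)} = \frac{4}{3} + \frac{S}{3}$ ($V{\left(S \right)} = \frac{S + 4}{3} = \frac{4 + S}{3} = \frac{4}{3} + \frac{S}{3}$)
$-1 - 9 V{\left(-1 \right)} = -1 - 9 \left(\frac{4}{3} + \frac{1}{3} \left(-1\right)\right) = -1 - 9 \left(\frac{4}{3} - \frac{1}{3}\right) = -1 - 9 = -10$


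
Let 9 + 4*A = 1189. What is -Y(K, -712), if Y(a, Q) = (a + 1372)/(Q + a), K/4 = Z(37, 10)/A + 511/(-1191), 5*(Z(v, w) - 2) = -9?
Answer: 601804141/313449584 ≈ 1.9199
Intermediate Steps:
A = 295 (A = -9/4 + (1/4)*1189 = -9/4 + 1189/4 = 295)
Z(v, w) = 1/5 (Z(v, w) = 2 + (1/5)*(-9) = 2 - 9/5 = 1/5)
K = -3010136/1756725 (K = 4*((1/5)/295 + 511/(-1191)) = 4*((1/5)*(1/295) + 511*(-1/1191)) = 4*(1/1475 - 511/1191) = 4*(-752534/1756725) = -3010136/1756725 ≈ -1.7135)
Y(a, Q) = (1372 + a)/(Q + a)
-Y(K, -712) = -(1372 - 3010136/1756725)/(-712 - 3010136/1756725) = -2407216564/((-1253798336/1756725)*1756725) = -(-1756725)*2407216564/(1253798336*1756725) = -1*(-601804141/313449584) = 601804141/313449584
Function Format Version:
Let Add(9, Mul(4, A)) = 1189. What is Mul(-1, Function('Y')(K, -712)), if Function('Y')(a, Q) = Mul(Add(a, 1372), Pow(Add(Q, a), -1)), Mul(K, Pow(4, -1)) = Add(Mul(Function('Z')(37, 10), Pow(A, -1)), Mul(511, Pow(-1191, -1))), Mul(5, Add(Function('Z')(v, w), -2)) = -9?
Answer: Rational(601804141, 313449584) ≈ 1.9199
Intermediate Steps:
A = 295 (A = Add(Rational(-9, 4), Mul(Rational(1, 4), 1189)) = Add(Rational(-9, 4), Rational(1189, 4)) = 295)
Function('Z')(v, w) = Rational(1, 5) (Function('Z')(v, w) = Add(2, Mul(Rational(1, 5), -9)) = Add(2, Rational(-9, 5)) = Rational(1, 5))
K = Rational(-3010136, 1756725) (K = Mul(4, Add(Mul(Rational(1, 5), Pow(295, -1)), Mul(511, Pow(-1191, -1)))) = Mul(4, Add(Mul(Rational(1, 5), Rational(1, 295)), Mul(511, Rational(-1, 1191)))) = Mul(4, Add(Rational(1, 1475), Rational(-511, 1191))) = Mul(4, Rational(-752534, 1756725)) = Rational(-3010136, 1756725) ≈ -1.7135)
Function('Y')(a, Q) = Mul(Pow(Add(Q, a), -1), Add(1372, a)) (Function('Y')(a, Q) = Mul(Add(1372, a), Pow(Add(Q, a), -1)) = Mul(Pow(Add(Q, a), -1), Add(1372, a)))
Mul(-1, Function('Y')(K, -712)) = Mul(-1, Mul(Pow(Add(-712, Rational(-3010136, 1756725)), -1), Add(1372, Rational(-3010136, 1756725)))) = Mul(-1, Mul(Pow(Rational(-1253798336, 1756725), -1), Rational(2407216564, 1756725))) = Mul(-1, Mul(Rational(-1756725, 1253798336), Rational(2407216564, 1756725))) = Mul(-1, Rational(-601804141, 313449584)) = Rational(601804141, 313449584)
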